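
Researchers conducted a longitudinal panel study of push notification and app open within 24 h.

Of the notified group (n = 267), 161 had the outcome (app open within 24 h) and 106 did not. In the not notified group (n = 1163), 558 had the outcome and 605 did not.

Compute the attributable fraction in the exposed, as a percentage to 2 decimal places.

20.43

From the description: a = 161, b = 106, c = 558, d = 605.
Risk in exposed = 161/267 = 0.60300; risk in unexposed = 558/1163 = 0.47979.
RR = 0.60300/0.47979 = 1.25678
AR% = (RR − 1)/RR × 100 = (1.25678 − 1)/1.25678 × 100 = 20.4317%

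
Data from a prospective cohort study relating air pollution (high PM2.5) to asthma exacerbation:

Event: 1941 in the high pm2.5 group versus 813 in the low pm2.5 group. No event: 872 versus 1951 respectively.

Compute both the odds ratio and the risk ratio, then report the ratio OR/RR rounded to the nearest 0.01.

2.28

From the description: a = 1941, b = 872, c = 813, d = 1951.
OR = (1941·1951)/(872·813) = 3786891/708936 = 5.34165
Risk in exposed = 1941/2813 = 0.69001; risk in unexposed = 813/2764 = 0.29414; RR = 2.34587
OR/RR = 5.34165 / 2.34587 = 2.27705
The outcome is not rare, so the OR lies further from 1 than the RR.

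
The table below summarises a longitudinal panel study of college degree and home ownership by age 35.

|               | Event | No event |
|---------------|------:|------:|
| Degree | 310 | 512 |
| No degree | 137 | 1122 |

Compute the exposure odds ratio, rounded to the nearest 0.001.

Cells: a = 310, b = 512, c = 137, d = 1122.
OR = (a·d)/(b·c) = (310 × 1122) / (512 × 137) = 347820 / 70144 = 4.95866
The odds of home ownership by age 35 are about 4.96 times as high in the degree group.

4.959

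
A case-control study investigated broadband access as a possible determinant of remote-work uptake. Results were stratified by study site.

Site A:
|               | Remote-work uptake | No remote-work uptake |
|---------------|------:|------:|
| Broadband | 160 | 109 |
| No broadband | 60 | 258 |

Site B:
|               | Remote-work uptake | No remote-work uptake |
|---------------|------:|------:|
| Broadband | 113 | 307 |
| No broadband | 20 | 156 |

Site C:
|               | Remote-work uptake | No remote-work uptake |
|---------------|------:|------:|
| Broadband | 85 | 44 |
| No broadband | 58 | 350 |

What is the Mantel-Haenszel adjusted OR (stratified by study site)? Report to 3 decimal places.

5.928

OR_MH = Σ(aᵢdᵢ/nᵢ) / Σ(bᵢcᵢ/nᵢ), where nᵢ is the stratum total.
Stratum 1 (Site A): n = 587; a·d/n = 160·258/587 = 70.3237; b·c/n = 109·60/587 = 11.1414
Stratum 2 (Site B): n = 596; a·d/n = 113·156/596 = 29.5772; b·c/n = 307·20/596 = 10.3020
Stratum 3 (Site C): n = 537; a·d/n = 85·350/537 = 55.4004; b·c/n = 44·58/537 = 4.7523
OR_MH = (70.3237 + 29.5772 + 55.4004) / (11.1414 + 10.3020 + 4.7523) = 155.3012 / 26.1957 = 5.92849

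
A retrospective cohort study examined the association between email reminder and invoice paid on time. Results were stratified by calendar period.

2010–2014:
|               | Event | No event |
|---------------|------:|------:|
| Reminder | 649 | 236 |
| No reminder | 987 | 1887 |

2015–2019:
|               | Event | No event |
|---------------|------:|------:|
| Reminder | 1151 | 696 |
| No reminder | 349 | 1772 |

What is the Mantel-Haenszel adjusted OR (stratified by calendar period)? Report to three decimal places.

OR_MH = Σ(aᵢdᵢ/nᵢ) / Σ(bᵢcᵢ/nᵢ), where nᵢ is the stratum total.
Stratum 1 (2010–2014): n = 3759; a·d/n = 649·1887/3759 = 325.7949; b·c/n = 236·987/3759 = 61.9665
Stratum 2 (2015–2019): n = 3968; a·d/n = 1151·1772/3968 = 514.0050; b·c/n = 696·349/3968 = 61.2157
OR_MH = (325.7949 + 514.0050) / (61.9665 + 61.2157) = 839.7999 / 123.1822 = 6.81754

6.818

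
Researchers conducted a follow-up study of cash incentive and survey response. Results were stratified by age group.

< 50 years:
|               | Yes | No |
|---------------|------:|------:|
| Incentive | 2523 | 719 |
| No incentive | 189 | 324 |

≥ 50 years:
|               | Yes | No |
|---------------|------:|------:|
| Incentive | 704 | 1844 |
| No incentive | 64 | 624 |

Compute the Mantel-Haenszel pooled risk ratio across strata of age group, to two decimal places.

2.31

RR_MH = Σ(aᵢ·n₀ᵢ/nᵢ) / Σ(cᵢ·n₁ᵢ/nᵢ), with n₁ᵢ = aᵢ+bᵢ (exposed), n₀ᵢ = cᵢ+dᵢ (unexposed), nᵢ = n₁ᵢ+n₀ᵢ.
Stratum 1 (< 50 years): n₁ = 3242, n₀ = 513, n = 3755; a·n₀/n = 2523·513/3755 = 344.6868; c·n₁/n = 189·3242/3755 = 163.1792
Stratum 2 (≥ 50 years): n₁ = 2548, n₀ = 688, n = 3236; a·n₀/n = 704·688/3236 = 149.6761; c·n₁/n = 64·2548/3236 = 50.3931
RR_MH = (344.6868 + 149.6761) / (163.1792 + 50.3931) = 494.3630 / 213.5723 = 2.31473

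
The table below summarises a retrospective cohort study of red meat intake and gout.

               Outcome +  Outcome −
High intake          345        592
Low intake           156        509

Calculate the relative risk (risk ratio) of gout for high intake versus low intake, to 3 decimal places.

Cells: a = 345, b = 592, c = 156, d = 509.
Risk in exposed = 345/937 = 0.36820; risk in unexposed = 156/665 = 0.23459.
RR = 0.36820 / 0.23459 = 1.56956
The risk among the exposed is 1.57 times that among the unexposed.

1.570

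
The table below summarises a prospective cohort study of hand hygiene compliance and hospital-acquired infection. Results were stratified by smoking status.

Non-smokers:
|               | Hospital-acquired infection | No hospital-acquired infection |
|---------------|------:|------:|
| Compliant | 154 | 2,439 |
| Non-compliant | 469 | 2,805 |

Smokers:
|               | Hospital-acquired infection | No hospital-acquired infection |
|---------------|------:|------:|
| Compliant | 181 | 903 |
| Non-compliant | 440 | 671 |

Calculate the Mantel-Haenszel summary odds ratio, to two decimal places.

0.34

OR_MH = Σ(aᵢdᵢ/nᵢ) / Σ(bᵢcᵢ/nᵢ), where nᵢ is the stratum total.
Stratum 1 (Non-smokers): n = 5867; a·d/n = 154·2805/5867 = 73.6271; b·c/n = 2439·469/5867 = 194.9703
Stratum 2 (Smokers): n = 2195; a·d/n = 181·671/2195 = 55.3308; b·c/n = 903·440/2195 = 181.0114
OR_MH = (73.6271 + 55.3308) / (194.9703 + 181.0114) = 128.9578 / 375.9817 = 0.34299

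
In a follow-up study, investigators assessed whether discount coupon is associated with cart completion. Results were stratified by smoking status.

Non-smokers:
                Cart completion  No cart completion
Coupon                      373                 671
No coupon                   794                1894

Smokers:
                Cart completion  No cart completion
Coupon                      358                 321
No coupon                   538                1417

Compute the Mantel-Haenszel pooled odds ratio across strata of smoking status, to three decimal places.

1.833

OR_MH = Σ(aᵢdᵢ/nᵢ) / Σ(bᵢcᵢ/nᵢ), where nᵢ is the stratum total.
Stratum 1 (Non-smokers): n = 3732; a·d/n = 373·1894/3732 = 189.2985; b·c/n = 671·794/3732 = 142.7583
Stratum 2 (Smokers): n = 2634; a·d/n = 358·1417/2634 = 192.5915; b·c/n = 321·538/2634 = 65.5649
OR_MH = (189.2985 + 192.5915) / (142.7583 + 65.5649) = 381.8900 / 208.3232 = 1.83316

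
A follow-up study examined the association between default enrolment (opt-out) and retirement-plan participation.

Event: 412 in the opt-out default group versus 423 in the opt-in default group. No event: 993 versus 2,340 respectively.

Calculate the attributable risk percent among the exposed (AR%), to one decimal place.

47.8

From the description: a = 412, b = 993, c = 423, d = 2340.
Risk in exposed = 412/1405 = 0.29324; risk in unexposed = 423/2763 = 0.15309.
RR = 0.29324/0.15309 = 1.91541
AR% = (RR − 1)/RR × 100 = (1.91541 − 1)/1.91541 × 100 = 47.7918%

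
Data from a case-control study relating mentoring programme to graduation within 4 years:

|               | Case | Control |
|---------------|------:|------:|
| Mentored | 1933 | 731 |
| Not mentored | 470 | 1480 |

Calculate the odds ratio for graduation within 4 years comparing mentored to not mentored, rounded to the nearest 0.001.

8.327

Cells: a = 1933, b = 731, c = 470, d = 1480.
OR = (a·d)/(b·c) = (1933 × 1480) / (731 × 470) = 2860840 / 343570 = 8.32680
The odds of graduation within 4 years are about 8.33 times as high in the mentored group.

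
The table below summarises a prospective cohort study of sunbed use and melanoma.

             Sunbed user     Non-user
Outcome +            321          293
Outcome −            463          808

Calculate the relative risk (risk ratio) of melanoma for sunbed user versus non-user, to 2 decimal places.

Reading the table with exposure as columns: a = 321 (Sunbed user, case), b = 463 (Sunbed user, non-case), c = 293 (Non-user, case), d = 808.
Risk in exposed = 321/784 = 0.40944; risk in unexposed = 293/1101 = 0.26612.
RR = 0.40944 / 0.26612 = 1.53854
The risk among the exposed is 1.54 times that among the unexposed.

1.54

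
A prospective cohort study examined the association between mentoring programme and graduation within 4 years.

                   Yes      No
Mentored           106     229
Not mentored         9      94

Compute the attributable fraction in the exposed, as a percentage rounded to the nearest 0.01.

Cells: a = 106, b = 229, c = 9, d = 94.
Risk in exposed = 106/335 = 0.31642; risk in unexposed = 9/103 = 0.08738.
RR = 0.31642/0.08738 = 3.62123
AR% = (RR − 1)/RR × 100 = (3.62123 − 1)/3.62123 × 100 = 72.3851%

72.39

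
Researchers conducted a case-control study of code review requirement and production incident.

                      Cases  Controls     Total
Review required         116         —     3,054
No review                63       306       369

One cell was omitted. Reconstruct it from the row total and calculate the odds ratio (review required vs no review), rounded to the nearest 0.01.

0.19

The missing cell is in the exposed row: 3054 − 116 = 2938.
So a = 116, b = 2938, c = 63, d = 306.
OR = (a·d)/(b·c) = (116 × 306) / (2938 × 63) = 35496 / 185094 = 0.19177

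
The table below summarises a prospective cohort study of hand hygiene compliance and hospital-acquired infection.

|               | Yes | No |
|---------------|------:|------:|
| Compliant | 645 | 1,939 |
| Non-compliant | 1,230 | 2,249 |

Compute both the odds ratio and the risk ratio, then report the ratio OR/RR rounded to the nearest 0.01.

0.86

Cells: a = 645, b = 1939, c = 1230, d = 2249.
OR = (645·2249)/(1939·1230) = 1450605/2384970 = 0.60823
Risk in exposed = 645/2584 = 0.24961; risk in unexposed = 1230/3479 = 0.35355; RR = 0.70602
OR/RR = 0.60823 / 0.70602 = 0.86149
The outcome is not rare, so the OR lies further from 1 than the RR.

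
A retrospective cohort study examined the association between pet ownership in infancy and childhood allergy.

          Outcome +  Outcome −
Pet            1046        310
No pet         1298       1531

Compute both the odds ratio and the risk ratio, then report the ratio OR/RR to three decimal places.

Cells: a = 1046, b = 310, c = 1298, d = 1531.
OR = (1046·1531)/(310·1298) = 1601426/402380 = 3.97988
Risk in exposed = 1046/1356 = 0.77139; risk in unexposed = 1298/2829 = 0.45882; RR = 1.68124
OR/RR = 3.97988 / 1.68124 = 2.36723
The outcome is not rare, so the OR lies further from 1 than the RR.

2.367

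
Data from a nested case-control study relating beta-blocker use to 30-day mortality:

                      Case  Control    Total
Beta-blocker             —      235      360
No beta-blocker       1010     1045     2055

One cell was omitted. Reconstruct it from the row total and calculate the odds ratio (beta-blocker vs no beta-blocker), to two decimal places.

The missing cell is in the exposed row: 360 − 235 = 125.
So a = 125, b = 235, c = 1010, d = 1045.
OR = (a·d)/(b·c) = (125 × 1045) / (235 × 1010) = 130625 / 237350 = 0.55035

0.55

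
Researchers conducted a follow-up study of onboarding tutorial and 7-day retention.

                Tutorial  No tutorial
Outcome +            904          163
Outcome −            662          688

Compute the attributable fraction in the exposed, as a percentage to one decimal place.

66.8

Reading the table with exposure as columns: a = 904 (Tutorial, case), b = 662 (Tutorial, non-case), c = 163 (No tutorial, case), d = 688.
Risk in exposed = 904/1566 = 0.57727; risk in unexposed = 163/851 = 0.19154.
RR = 0.57727/0.19154 = 3.01383
AR% = (RR − 1)/RR × 100 = (3.01383 − 1)/3.01383 × 100 = 66.8196%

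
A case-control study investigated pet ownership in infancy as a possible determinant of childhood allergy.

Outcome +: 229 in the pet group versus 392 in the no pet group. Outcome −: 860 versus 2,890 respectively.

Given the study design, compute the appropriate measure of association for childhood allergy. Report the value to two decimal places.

From the description: a = 229, b = 860, c = 392, d = 2890.
This is a case-control study: participants were sampled on outcome status, so risks in the source population cannot be estimated directly — relative risk is not valid here. The odds ratio is the appropriate measure.
OR = (a·d)/(b·c) = (229 × 2890) / (860 × 392) = 661810 / 337120 = 1.96313

1.96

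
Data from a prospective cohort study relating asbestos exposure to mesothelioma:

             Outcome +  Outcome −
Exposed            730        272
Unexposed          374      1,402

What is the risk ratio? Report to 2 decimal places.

Cells: a = 730, b = 272, c = 374, d = 1402.
Risk in exposed = 730/1002 = 0.72854; risk in unexposed = 374/1776 = 0.21059.
RR = 0.72854 / 0.21059 = 3.45960
The risk among the exposed is 3.46 times that among the unexposed.

3.46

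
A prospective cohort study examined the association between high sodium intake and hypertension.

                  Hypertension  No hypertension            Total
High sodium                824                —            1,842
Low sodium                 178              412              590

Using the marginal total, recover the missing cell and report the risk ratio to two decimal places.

1.48

The missing cell is in the exposed row: 1842 − 824 = 1018.
So a = 824, b = 1018, c = 178, d = 412.
RR = [a/(a+b)] / [c/(c+d)] = (824/1842) / (178/590) = 0.44734/0.30169 = 1.48276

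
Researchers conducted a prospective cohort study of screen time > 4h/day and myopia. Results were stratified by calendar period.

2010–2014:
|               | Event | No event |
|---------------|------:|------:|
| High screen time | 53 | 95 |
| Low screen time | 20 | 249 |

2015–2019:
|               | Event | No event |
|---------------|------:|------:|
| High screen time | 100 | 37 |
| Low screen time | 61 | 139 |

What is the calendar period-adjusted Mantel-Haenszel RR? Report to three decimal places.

RR_MH = Σ(aᵢ·n₀ᵢ/nᵢ) / Σ(cᵢ·n₁ᵢ/nᵢ), with n₁ᵢ = aᵢ+bᵢ (exposed), n₀ᵢ = cᵢ+dᵢ (unexposed), nᵢ = n₁ᵢ+n₀ᵢ.
Stratum 1 (2010–2014): n₁ = 148, n₀ = 269, n = 417; a·n₀/n = 53·269/417 = 34.1894; c·n₁/n = 20·148/417 = 7.0983
Stratum 2 (2015–2019): n₁ = 137, n₀ = 200, n = 337; a·n₀/n = 100·200/337 = 59.3472; c·n₁/n = 61·137/337 = 24.7982
RR_MH = (34.1894 + 59.3472) / (7.0983 + 24.7982) = 93.5366 / 31.8965 = 2.93250

2.933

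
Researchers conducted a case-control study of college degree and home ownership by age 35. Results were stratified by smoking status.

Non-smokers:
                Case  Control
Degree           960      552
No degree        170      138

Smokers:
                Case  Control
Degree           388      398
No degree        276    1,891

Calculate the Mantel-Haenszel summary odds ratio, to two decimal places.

OR_MH = Σ(aᵢdᵢ/nᵢ) / Σ(bᵢcᵢ/nᵢ), where nᵢ is the stratum total.
Stratum 1 (Non-smokers): n = 1820; a·d/n = 960·138/1820 = 72.7912; b·c/n = 552·170/1820 = 51.5604
Stratum 2 (Smokers): n = 2953; a·d/n = 388·1891/2953 = 248.4619; b·c/n = 398·276/2953 = 37.1988
OR_MH = (72.7912 + 248.4619) / (51.5604 + 37.1988) = 321.2531 / 88.7592 = 3.61938

3.62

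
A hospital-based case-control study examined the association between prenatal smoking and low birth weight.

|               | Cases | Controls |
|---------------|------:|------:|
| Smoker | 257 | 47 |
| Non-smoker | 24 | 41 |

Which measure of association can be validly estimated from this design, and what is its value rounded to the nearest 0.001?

9.341

Cells: a = 257, b = 47, c = 24, d = 41.
This is a hospital-based case-control study: participants were sampled on outcome status, so risks in the source population cannot be estimated directly — relative risk is not valid here. The odds ratio is the appropriate measure.
OR = (a·d)/(b·c) = (257 × 41) / (47 × 24) = 10537 / 1128 = 9.34131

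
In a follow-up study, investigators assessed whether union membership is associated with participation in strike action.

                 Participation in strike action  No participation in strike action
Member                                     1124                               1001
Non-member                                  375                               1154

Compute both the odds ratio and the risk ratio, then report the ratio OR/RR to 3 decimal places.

1.602

Cells: a = 1124, b = 1001, c = 375, d = 1154.
OR = (1124·1154)/(1001·375) = 1297096/375375 = 3.45547
Risk in exposed = 1124/2125 = 0.52894; risk in unexposed = 375/1529 = 0.24526; RR = 2.15667
OR/RR = 3.45547 / 2.15667 = 1.60222
The outcome is not rare, so the OR lies further from 1 than the RR.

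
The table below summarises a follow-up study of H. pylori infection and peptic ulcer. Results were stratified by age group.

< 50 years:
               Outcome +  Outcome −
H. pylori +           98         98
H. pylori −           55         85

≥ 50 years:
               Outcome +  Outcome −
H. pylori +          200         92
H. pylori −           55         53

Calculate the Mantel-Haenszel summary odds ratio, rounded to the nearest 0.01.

OR_MH = Σ(aᵢdᵢ/nᵢ) / Σ(bᵢcᵢ/nᵢ), where nᵢ is the stratum total.
Stratum 1 (< 50 years): n = 336; a·d/n = 98·85/336 = 24.7917; b·c/n = 98·55/336 = 16.0417
Stratum 2 (≥ 50 years): n = 400; a·d/n = 200·53/400 = 26.5000; b·c/n = 92·55/400 = 12.6500
OR_MH = (24.7917 + 26.5000) / (16.0417 + 12.6500) = 51.2917 / 28.6917 = 1.78769

1.79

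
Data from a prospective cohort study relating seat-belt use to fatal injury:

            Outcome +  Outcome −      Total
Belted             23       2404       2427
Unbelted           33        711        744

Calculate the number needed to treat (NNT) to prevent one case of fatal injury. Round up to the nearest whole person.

Risk in treated group = 23/2427 = 0.00948; risk in control = 33/744 = 0.04435.
Absolute risk reduction = 0.04435 − 0.00948 = 0.03488
NNT = 1 / ARR = 1 / 0.03488 = 28.671 → round up → 29

29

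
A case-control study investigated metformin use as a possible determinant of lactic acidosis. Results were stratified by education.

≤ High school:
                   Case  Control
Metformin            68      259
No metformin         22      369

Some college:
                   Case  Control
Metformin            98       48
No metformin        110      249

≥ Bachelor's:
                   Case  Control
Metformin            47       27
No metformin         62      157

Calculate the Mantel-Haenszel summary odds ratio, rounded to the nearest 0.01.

OR_MH = Σ(aᵢdᵢ/nᵢ) / Σ(bᵢcᵢ/nᵢ), where nᵢ is the stratum total.
Stratum 1 (≤ High school): n = 718; a·d/n = 68·369/718 = 34.9471; b·c/n = 259·22/718 = 7.9359
Stratum 2 (Some college): n = 505; a·d/n = 98·249/505 = 48.3208; b·c/n = 48·110/505 = 10.4554
Stratum 3 (≥ Bachelor's): n = 293; a·d/n = 47·157/293 = 25.1843; b·c/n = 27·62/293 = 5.7133
OR_MH = (34.9471 + 48.3208 + 25.1843) / (7.9359 + 10.4554 + 5.7133) = 108.4522 / 24.1047 = 4.49921

4.50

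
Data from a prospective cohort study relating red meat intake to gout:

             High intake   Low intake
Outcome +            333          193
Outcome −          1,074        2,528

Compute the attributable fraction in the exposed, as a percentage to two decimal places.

Reading the table with exposure as columns: a = 333 (High intake, case), b = 1074 (High intake, non-case), c = 193 (Low intake, case), d = 2528.
Risk in exposed = 333/1407 = 0.23667; risk in unexposed = 193/2721 = 0.07093.
RR = 0.23667/0.07093 = 3.33673
AR% = (RR − 1)/RR × 100 = (3.33673 − 1)/3.33673 × 100 = 70.0306%

70.03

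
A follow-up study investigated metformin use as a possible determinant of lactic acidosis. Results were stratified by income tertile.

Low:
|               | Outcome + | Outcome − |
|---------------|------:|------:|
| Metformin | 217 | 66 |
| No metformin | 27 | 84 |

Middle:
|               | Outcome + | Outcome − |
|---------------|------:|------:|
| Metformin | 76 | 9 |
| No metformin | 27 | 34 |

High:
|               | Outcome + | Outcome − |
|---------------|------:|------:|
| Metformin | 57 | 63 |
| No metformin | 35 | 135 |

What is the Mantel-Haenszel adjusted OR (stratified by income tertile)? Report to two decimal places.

6.56

OR_MH = Σ(aᵢdᵢ/nᵢ) / Σ(bᵢcᵢ/nᵢ), where nᵢ is the stratum total.
Stratum 1 (Low): n = 394; a·d/n = 217·84/394 = 46.2640; b·c/n = 66·27/394 = 4.5228
Stratum 2 (Middle): n = 146; a·d/n = 76·34/146 = 17.6986; b·c/n = 9·27/146 = 1.6644
Stratum 3 (High): n = 290; a·d/n = 57·135/290 = 26.5345; b·c/n = 63·35/290 = 7.6034
OR_MH = (46.2640 + 17.6986 + 26.5345) / (4.5228 + 1.6644 + 7.6034) = 90.4971 / 13.7907 = 6.56219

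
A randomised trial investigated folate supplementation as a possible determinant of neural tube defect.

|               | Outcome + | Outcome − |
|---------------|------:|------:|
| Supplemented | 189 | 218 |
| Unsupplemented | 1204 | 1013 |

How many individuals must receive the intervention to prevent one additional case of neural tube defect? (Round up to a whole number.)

13

Risk in treated group = 189/407 = 0.46437; risk in control = 1204/2217 = 0.54308.
Absolute risk reduction = 0.54308 − 0.46437 = 0.07870
NNT = 1 / ARR = 1 / 0.07870 = 12.706 → round up → 13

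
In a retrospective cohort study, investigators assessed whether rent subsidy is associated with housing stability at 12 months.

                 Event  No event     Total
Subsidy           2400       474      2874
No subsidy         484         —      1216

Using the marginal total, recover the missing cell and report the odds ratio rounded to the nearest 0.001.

The missing cell is in the unexposed row: 1216 − 484 = 732.
So a = 2400, b = 474, c = 484, d = 732.
OR = (a·d)/(b·c) = (2400 × 732) / (474 × 484) = 1756800 / 229416 = 7.65770

7.658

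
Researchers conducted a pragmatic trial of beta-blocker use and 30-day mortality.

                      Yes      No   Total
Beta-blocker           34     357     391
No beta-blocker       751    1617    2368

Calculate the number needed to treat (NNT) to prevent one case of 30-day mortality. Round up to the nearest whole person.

5

Risk in treated group = 34/391 = 0.08696; risk in control = 751/2368 = 0.31715.
Absolute risk reduction = 0.31715 − 0.08696 = 0.23019
NNT = 1 / ARR = 1 / 0.23019 = 4.344 → round up → 5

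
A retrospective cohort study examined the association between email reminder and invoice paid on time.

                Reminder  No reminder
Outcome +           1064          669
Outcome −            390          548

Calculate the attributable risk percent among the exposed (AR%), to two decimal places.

Reading the table with exposure as columns: a = 1064 (Reminder, case), b = 390 (Reminder, non-case), c = 669 (No reminder, case), d = 548.
Risk in exposed = 1064/1454 = 0.73177; risk in unexposed = 669/1217 = 0.54971.
RR = 0.73177/0.54971 = 1.33120
AR% = (RR − 1)/RR × 100 = (1.33120 − 1)/1.33120 × 100 = 24.8795%

24.88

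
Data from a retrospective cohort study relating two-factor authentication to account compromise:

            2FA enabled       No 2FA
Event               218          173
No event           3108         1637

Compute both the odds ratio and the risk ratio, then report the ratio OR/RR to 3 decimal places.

Reading the table with exposure as columns: a = 218 (2FA enabled, case), b = 3108 (2FA enabled, non-case), c = 173 (No 2FA, case), d = 1637.
OR = (218·1637)/(3108·173) = 356866/537684 = 0.66371
Risk in exposed = 218/3326 = 0.06554; risk in unexposed = 173/1810 = 0.09558; RR = 0.68575
OR/RR = 0.66371 / 0.68575 = 0.96786
The outcome is rare in both groups, so OR ≈ RR (ratio near 1).

0.968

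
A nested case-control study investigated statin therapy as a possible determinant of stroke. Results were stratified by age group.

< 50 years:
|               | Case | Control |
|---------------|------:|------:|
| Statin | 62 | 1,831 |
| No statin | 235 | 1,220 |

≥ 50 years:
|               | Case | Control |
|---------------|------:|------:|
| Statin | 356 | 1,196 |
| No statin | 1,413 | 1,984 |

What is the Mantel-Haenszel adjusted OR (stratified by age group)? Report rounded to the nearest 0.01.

0.35

OR_MH = Σ(aᵢdᵢ/nᵢ) / Σ(bᵢcᵢ/nᵢ), where nᵢ is the stratum total.
Stratum 1 (< 50 years): n = 3348; a·d/n = 62·1220/3348 = 22.5926; b·c/n = 1831·235/3348 = 128.5200
Stratum 2 (≥ 50 years): n = 4949; a·d/n = 356·1984/4949 = 142.7165; b·c/n = 1196·1413/4949 = 341.4726
OR_MH = (22.5926 + 142.7165) / (128.5200 + 341.4726) = 165.3091 / 469.9926 = 0.35173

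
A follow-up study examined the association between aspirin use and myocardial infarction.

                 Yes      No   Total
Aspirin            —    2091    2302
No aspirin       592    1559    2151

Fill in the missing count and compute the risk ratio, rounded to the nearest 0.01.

0.33

The missing cell is in the exposed row: 2302 − 2091 = 211.
So a = 211, b = 2091, c = 592, d = 1559.
RR = [a/(a+b)] / [c/(c+d)] = (211/2302) / (592/2151) = 0.09166/0.27522 = 0.33304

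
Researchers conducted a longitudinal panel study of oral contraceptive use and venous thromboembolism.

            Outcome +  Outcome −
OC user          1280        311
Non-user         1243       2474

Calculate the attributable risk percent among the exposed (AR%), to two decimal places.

58.43

Cells: a = 1280, b = 311, c = 1243, d = 2474.
Risk in exposed = 1280/1591 = 0.80453; risk in unexposed = 1243/3717 = 0.33441.
RR = 0.80453/0.33441 = 2.40581
AR% = (RR − 1)/RR × 100 = (2.40581 − 1)/2.40581 × 100 = 58.4339%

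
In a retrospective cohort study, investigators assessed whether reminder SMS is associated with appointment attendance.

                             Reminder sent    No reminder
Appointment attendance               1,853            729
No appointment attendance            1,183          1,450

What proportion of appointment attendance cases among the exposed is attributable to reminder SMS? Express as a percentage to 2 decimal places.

Reading the table with exposure as columns: a = 1853 (Reminder sent, case), b = 1183 (Reminder sent, non-case), c = 729 (No reminder, case), d = 1450.
Risk in exposed = 1853/3036 = 0.61034; risk in unexposed = 729/2179 = 0.33456.
RR = 0.61034/0.33456 = 1.82433
AR% = (RR − 1)/RR × 100 = (1.82433 − 1)/1.82433 × 100 = 45.1853%

45.19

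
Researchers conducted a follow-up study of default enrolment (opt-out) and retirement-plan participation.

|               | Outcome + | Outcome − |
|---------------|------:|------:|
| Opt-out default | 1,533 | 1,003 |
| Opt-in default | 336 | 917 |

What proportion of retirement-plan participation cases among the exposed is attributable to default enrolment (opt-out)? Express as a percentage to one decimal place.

55.6

Cells: a = 1533, b = 1003, c = 336, d = 917.
Risk in exposed = 1533/2536 = 0.60450; risk in unexposed = 336/1253 = 0.26816.
RR = 0.60450/0.26816 = 2.25426
AR% = (RR − 1)/RR × 100 = (2.25426 − 1)/2.25426 × 100 = 55.6396%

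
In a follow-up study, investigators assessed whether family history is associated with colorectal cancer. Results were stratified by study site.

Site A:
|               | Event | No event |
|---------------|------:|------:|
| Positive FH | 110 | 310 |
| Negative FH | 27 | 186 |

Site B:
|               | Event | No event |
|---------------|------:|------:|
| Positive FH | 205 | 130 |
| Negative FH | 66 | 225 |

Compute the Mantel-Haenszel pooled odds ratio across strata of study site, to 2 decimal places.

OR_MH = Σ(aᵢdᵢ/nᵢ) / Σ(bᵢcᵢ/nᵢ), where nᵢ is the stratum total.
Stratum 1 (Site A): n = 633; a·d/n = 110·186/633 = 32.3223; b·c/n = 310·27/633 = 13.2227
Stratum 2 (Site B): n = 626; a·d/n = 205·225/626 = 73.6821; b·c/n = 130·66/626 = 13.7061
OR_MH = (32.3223 + 73.6821) / (13.2227 + 13.7061) = 106.0044 / 26.9288 = 3.93647

3.94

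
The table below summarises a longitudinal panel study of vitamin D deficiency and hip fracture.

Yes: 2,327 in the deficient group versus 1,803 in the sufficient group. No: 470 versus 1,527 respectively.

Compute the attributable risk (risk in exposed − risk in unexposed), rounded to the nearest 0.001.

From the description: a = 2327, b = 470, c = 1803, d = 1527.
Risk in exposed = 2327/2797 = 0.831963; risk in unexposed = 1803/3330 = 0.541441.
Risk difference = 0.831963 − 0.541441 = 0.290521

0.291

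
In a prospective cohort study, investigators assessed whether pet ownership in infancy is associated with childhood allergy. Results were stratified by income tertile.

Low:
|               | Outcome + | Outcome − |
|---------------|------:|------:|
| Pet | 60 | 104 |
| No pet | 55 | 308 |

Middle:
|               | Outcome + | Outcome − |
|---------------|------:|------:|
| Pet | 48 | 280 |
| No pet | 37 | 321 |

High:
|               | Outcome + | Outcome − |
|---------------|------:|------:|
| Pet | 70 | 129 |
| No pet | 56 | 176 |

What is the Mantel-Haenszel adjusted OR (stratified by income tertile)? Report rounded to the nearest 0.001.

2.016

OR_MH = Σ(aᵢdᵢ/nᵢ) / Σ(bᵢcᵢ/nᵢ), where nᵢ is the stratum total.
Stratum 1 (Low): n = 527; a·d/n = 60·308/527 = 35.0664; b·c/n = 104·55/527 = 10.8539
Stratum 2 (Middle): n = 686; a·d/n = 48·321/686 = 22.4606; b·c/n = 280·37/686 = 15.1020
Stratum 3 (High): n = 431; a·d/n = 70·176/431 = 28.5847; b·c/n = 129·56/431 = 16.7610
OR_MH = (35.0664 + 22.4606 + 28.5847) / (10.8539 + 15.1020 + 16.7610) = 86.1117 / 42.7170 = 2.01587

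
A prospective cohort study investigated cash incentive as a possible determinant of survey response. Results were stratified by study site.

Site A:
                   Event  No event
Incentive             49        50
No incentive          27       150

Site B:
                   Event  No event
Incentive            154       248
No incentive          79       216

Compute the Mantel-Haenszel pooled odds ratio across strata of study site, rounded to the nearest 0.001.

OR_MH = Σ(aᵢdᵢ/nᵢ) / Σ(bᵢcᵢ/nᵢ), where nᵢ is the stratum total.
Stratum 1 (Site A): n = 276; a·d/n = 49·150/276 = 26.6304; b·c/n = 50·27/276 = 4.8913
Stratum 2 (Site B): n = 697; a·d/n = 154·216/697 = 47.7245; b·c/n = 248·79/697 = 28.1090
OR_MH = (26.6304 + 47.7245) / (4.8913 + 28.1090) = 74.3550 / 33.0003 = 2.25316

2.253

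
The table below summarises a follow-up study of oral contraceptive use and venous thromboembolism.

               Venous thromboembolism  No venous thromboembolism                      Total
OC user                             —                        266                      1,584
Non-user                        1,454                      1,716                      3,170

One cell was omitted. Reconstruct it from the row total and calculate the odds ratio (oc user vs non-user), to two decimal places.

The missing cell is in the exposed row: 1584 − 266 = 1318.
So a = 1318, b = 266, c = 1454, d = 1716.
OR = (a·d)/(b·c) = (1318 × 1716) / (266 × 1454) = 2261688 / 386764 = 5.84772

5.85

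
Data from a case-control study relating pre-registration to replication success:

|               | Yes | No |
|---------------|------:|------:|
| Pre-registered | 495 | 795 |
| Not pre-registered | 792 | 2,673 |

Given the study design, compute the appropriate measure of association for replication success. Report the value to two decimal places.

Cells: a = 495, b = 795, c = 792, d = 2673.
This is a case-control study: participants were sampled on outcome status, so risks in the source population cannot be estimated directly — relative risk is not valid here. The odds ratio is the appropriate measure.
OR = (a·d)/(b·c) = (495 × 2673) / (795 × 792) = 1323135 / 629640 = 2.10142

2.10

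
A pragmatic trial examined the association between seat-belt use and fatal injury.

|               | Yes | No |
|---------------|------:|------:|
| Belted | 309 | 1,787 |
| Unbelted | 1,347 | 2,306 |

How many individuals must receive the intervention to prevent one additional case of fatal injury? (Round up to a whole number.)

5

Risk in treated group = 309/2096 = 0.14742; risk in control = 1347/3653 = 0.36874.
Absolute risk reduction = 0.36874 − 0.14742 = 0.22131
NNT = 1 / ARR = 1 / 0.22131 = 4.518 → round up → 5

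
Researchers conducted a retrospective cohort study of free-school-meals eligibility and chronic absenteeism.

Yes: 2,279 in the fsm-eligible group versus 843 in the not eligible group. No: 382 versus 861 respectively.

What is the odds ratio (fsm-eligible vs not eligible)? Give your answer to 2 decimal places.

From the description: a = 2279, b = 382, c = 843, d = 861.
OR = (a·d)/(b·c) = (2279 × 861) / (382 × 843) = 1962219 / 322026 = 6.09336
The odds of chronic absenteeism are about 6.09 times as high in the fsm-eligible group.

6.09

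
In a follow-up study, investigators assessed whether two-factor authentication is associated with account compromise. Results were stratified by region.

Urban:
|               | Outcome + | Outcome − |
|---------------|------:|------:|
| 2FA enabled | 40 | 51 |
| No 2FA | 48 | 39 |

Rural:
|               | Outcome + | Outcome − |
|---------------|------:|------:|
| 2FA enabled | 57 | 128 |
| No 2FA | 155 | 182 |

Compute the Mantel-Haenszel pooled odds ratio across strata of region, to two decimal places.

0.55

OR_MH = Σ(aᵢdᵢ/nᵢ) / Σ(bᵢcᵢ/nᵢ), where nᵢ is the stratum total.
Stratum 1 (Urban): n = 178; a·d/n = 40·39/178 = 8.7640; b·c/n = 51·48/178 = 13.7528
Stratum 2 (Rural): n = 522; a·d/n = 57·182/522 = 19.8736; b·c/n = 128·155/522 = 38.0077
OR_MH = (8.7640 + 19.8736) / (13.7528 + 38.0077) = 28.6376 / 51.7605 = 0.55327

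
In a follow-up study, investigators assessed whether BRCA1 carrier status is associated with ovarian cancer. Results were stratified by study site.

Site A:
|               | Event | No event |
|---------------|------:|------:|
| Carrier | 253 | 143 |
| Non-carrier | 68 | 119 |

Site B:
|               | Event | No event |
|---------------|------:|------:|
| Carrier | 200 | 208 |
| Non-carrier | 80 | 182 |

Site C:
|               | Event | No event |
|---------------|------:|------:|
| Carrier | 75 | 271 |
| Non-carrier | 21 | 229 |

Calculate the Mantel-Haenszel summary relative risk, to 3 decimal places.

RR_MH = Σ(aᵢ·n₀ᵢ/nᵢ) / Σ(cᵢ·n₁ᵢ/nᵢ), with n₁ᵢ = aᵢ+bᵢ (exposed), n₀ᵢ = cᵢ+dᵢ (unexposed), nᵢ = n₁ᵢ+n₀ᵢ.
Stratum 1 (Site A): n₁ = 396, n₀ = 187, n = 583; a·n₀/n = 253·187/583 = 81.1509; c·n₁/n = 68·396/583 = 46.1887
Stratum 2 (Site B): n₁ = 408, n₀ = 262, n = 670; a·n₀/n = 200·262/670 = 78.2090; c·n₁/n = 80·408/670 = 48.7164
Stratum 3 (Site C): n₁ = 346, n₀ = 250, n = 596; a·n₀/n = 75·250/596 = 31.4597; c·n₁/n = 21·346/596 = 12.1913
RR_MH = (81.1509 + 78.2090 + 31.4597) / (46.1887 + 48.7164 + 12.1913) = 190.8196 / 107.0964 = 1.78176

1.782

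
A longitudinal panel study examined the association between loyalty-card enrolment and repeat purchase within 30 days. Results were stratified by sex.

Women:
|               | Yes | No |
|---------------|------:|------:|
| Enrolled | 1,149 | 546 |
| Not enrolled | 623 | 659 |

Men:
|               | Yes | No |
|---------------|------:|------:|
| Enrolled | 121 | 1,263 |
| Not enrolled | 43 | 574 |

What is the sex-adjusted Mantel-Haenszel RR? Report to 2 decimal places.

1.38

RR_MH = Σ(aᵢ·n₀ᵢ/nᵢ) / Σ(cᵢ·n₁ᵢ/nᵢ), with n₁ᵢ = aᵢ+bᵢ (exposed), n₀ᵢ = cᵢ+dᵢ (unexposed), nᵢ = n₁ᵢ+n₀ᵢ.
Stratum 1 (Women): n₁ = 1695, n₀ = 1282, n = 2977; a·n₀/n = 1149·1282/2977 = 494.7995; c·n₁/n = 623·1695/2977 = 354.7145
Stratum 2 (Men): n₁ = 1384, n₀ = 617, n = 2001; a·n₀/n = 121·617/2001 = 37.3098; c·n₁/n = 43·1384/2001 = 29.7411
RR_MH = (494.7995 + 37.3098) / (354.7145 + 29.7411) = 532.1093 / 384.4556 = 1.38406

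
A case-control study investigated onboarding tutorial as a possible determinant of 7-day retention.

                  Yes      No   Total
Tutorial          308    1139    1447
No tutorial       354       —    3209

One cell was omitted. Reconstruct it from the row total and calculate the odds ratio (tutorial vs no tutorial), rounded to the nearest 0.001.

2.181

The missing cell is in the unexposed row: 3209 − 354 = 2855.
So a = 308, b = 1139, c = 354, d = 2855.
OR = (a·d)/(b·c) = (308 × 2855) / (1139 × 354) = 879340 / 403206 = 2.18087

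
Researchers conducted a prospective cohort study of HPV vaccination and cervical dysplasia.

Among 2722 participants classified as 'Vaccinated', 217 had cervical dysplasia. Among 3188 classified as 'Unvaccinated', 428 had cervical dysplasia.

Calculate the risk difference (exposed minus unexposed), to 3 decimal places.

From the description: a = 217, b = 2505, c = 428, d = 2760.
Risk in exposed = 217/2722 = 0.079721; risk in unexposed = 428/3188 = 0.134253.
Risk difference = 0.079721 − 0.134253 = -0.054533

-0.055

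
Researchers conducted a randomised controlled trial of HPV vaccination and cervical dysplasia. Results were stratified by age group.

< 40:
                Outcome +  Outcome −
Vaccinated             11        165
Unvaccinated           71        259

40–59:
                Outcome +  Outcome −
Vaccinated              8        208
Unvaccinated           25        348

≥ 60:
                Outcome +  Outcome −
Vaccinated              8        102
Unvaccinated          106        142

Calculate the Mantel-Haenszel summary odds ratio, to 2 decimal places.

OR_MH = Σ(aᵢdᵢ/nᵢ) / Σ(bᵢcᵢ/nᵢ), where nᵢ is the stratum total.
Stratum 1 (< 40): n = 506; a·d/n = 11·259/506 = 5.6304; b·c/n = 165·71/506 = 23.1522
Stratum 2 (40–59): n = 589; a·d/n = 8·348/589 = 4.7267; b·c/n = 208·25/589 = 8.8285
Stratum 3 (≥ 60): n = 358; a·d/n = 8·142/358 = 3.1732; b·c/n = 102·106/358 = 30.2011
OR_MH = (5.6304 + 4.7267 + 3.1732) / (23.1522 + 8.8285 + 30.2011) = 13.5303 / 62.1818 = 0.21759

0.22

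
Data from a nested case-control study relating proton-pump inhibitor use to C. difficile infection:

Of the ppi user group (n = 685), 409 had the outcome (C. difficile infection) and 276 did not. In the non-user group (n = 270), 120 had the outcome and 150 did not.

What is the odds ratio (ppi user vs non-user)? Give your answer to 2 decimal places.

From the description: a = 409, b = 276, c = 120, d = 150.
OR = (a·d)/(b·c) = (409 × 150) / (276 × 120) = 61350 / 33120 = 1.85236
The odds of C. difficile infection are about 1.85 times as high in the ppi user group.

1.85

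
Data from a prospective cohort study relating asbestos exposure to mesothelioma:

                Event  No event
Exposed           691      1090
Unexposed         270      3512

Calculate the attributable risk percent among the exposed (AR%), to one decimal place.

81.6

Cells: a = 691, b = 1090, c = 270, d = 3512.
Risk in exposed = 691/1781 = 0.38798; risk in unexposed = 270/3782 = 0.07139.
RR = 0.38798/0.07139 = 5.43465
AR% = (RR − 1)/RR × 100 = (5.43465 − 1)/5.43465 × 100 = 81.5996%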